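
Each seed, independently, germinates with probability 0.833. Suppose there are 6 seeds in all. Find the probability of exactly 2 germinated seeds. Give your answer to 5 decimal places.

0.00810

X ~ Binomial(n=6, p=0.833).
P(X=2) = C(6,2) · p^2 · (1−p)^4
= 15 · 0.69389 · 0.0007778 = 0.0080956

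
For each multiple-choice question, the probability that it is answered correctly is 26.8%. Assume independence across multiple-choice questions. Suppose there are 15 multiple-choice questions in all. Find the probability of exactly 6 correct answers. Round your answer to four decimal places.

X ~ Binomial(n=15, p=0.268).
P(X=6) = C(15,6) · p^6 · (1−p)^9
= 5005 · 0.00037052 · 0.060339 = 0.111895

0.1119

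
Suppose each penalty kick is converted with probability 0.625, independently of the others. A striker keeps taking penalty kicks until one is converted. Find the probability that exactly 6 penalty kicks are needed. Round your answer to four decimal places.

0.0046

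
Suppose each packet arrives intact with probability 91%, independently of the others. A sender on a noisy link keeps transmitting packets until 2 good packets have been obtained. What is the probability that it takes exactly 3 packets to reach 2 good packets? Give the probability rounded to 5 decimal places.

0.14906

Y = trial on which the second success occurs; negative binomial, r=2, p=0.91.
P(Y=3) = C(2,1) · p^2 · (1−p)^1
= 2 · 0.8281 · 0.09 = 0.1490580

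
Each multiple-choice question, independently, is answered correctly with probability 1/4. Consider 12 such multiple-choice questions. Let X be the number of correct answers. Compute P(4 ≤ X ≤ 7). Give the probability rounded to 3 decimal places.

0.348

X ~ Binomial(12, 0.25); P(4 ≤ X ≤ 7) = Σ C(12,k) p^k (1−p)^(12−k) over k:
  k=4: C(12,4)·0.25^4·0.75^8 = 0.19358
  k=5: C(12,5)·0.25^5·0.75^7 = 0.10324
  k=6: C(12,6)·0.25^6·0.75^6 = 0.04015
  k=7: C(12,7)·0.25^7·0.75^5 = 0.01147
Total = 0.34844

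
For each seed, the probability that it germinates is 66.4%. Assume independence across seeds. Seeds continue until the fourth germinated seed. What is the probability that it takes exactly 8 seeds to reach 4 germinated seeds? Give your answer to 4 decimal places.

Y = trial on which the fourth success occurs; negative binomial, r=4, p=0.664.
P(Y=8) = C(7,3) · p^4 · (1−p)^4
= 35 · 0.19439 · 0.012746 = 0.086716

0.0867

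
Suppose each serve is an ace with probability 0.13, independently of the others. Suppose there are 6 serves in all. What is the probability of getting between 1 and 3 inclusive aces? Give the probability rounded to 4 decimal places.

X ~ Binomial(6, 0.13); P(1 ≤ X ≤ 3) = Σ C(6,k) p^k (1−p)^(6−k) over k:
  k=1: C(6,1)·0.13^1·0.87^5 = 0.388768
  k=2: C(6,2)·0.13^2·0.87^4 = 0.145230
  k=3: C(6,3)·0.13^3·0.87^3 = 0.028935
Total = 0.562932

0.5629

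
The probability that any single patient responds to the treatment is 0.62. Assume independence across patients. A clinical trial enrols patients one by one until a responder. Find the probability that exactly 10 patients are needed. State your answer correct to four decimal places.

0.0001

Geometric (trials to first success), p = 0.62.
P(Y = 10) = (1−p)^9 · p = 0.00016522 · 0.62 = 0.000102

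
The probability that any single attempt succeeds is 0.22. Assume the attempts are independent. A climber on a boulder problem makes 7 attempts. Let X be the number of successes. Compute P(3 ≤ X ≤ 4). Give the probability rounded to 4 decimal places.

X ~ Binomial(7, 0.22); P(3 ≤ X ≤ 4) = Σ C(7,k) p^k (1−p)^(7−k) over k:
  k=3: C(7,3)·0.22^3·0.78^4 = 0.137948
  k=4: C(7,4)·0.22^4·0.78^3 = 0.038908
Total = 0.176856

0.1769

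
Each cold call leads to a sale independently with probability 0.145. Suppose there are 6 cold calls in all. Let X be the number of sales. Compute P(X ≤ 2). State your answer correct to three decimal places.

X ~ Binomial(6, 0.145); P(X ≤ 2) = Σ C(6,k) p^k (1−p)^(6−k) over k:
  k=0: C(6,0)·0.145^0·0.855^6 = 0.39066
  k=1: C(6,1)·0.145^1·0.855^5 = 0.39751
  k=2: C(6,2)·0.145^2·0.855^4 = 0.16854
Total = 0.95671

0.957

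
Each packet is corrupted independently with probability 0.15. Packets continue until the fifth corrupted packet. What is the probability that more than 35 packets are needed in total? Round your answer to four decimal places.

Needing more than 35 packets ⇔ fewer than 5 successes in the first 35. With X ~ Binomial(35, 0.15), P(Y > 35) = P(X ≤ 4).
  k=0: C(35,0)·0.15^0·0.85^35 = 0.003386
  k=1: C(35,1)·0.15^1·0.85^34 = 0.020912
  k=2: C(35,2)·0.15^2·0.85^33 = 0.062737
  k=3: C(35,3)·0.15^3·0.85^32 = 0.121784
  k=4: C(35,4)·0.15^4·0.85^31 = 0.171930
P(X ≤ 4) = 0.380749

0.3807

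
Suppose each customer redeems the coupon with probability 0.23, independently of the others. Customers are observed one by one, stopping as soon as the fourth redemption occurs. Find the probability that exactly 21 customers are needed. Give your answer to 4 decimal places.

Y = trial on which the fourth success occurs; negative binomial, r=4, p=0.23.
P(Y=21) = C(20,3) · p^4 · (1−p)^17
= 1140 · 0.0027984 · 0.011758 = 0.037511

0.0375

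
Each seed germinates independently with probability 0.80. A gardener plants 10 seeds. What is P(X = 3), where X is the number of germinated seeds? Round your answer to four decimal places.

0.0008

X ~ Binomial(n=10, p=0.80).
P(X=3) = C(10,3) · p^3 · (1−p)^7
= 120 · 0.512 · 1.28e-05 = 0.000786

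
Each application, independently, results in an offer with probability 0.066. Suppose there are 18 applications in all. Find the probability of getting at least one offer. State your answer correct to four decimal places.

P(at least one) = 1 − P(none) = 1 − (1 − 0.066)^18
= 1 − 0.292579 = 0.707421

0.7074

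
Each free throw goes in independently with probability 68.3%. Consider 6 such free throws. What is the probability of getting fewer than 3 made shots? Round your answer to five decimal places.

0.08479

X ~ Binomial(6, 0.683); P(X ≤ 2) = Σ C(6,k) p^k (1−p)^(6−k) over k:
  k=0: C(6,0)·0.683^0·0.317^6 = 0.0010147
  k=1: C(6,1)·0.683^1·0.317^5 = 0.0131180
  k=2: C(6,2)·0.683^2·0.317^4 = 0.0706594
Total = 0.0847921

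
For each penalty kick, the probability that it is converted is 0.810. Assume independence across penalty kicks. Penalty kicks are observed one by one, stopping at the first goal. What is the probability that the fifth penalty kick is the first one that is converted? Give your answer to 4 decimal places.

Geometric (trials to first success), p = 0.81.
P(Y = 5) = (1−p)^4 · p = 0.0013032 · 0.81 = 0.001056

0.0011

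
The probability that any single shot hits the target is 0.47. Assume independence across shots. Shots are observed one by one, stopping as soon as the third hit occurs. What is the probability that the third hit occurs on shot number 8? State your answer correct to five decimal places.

0.09118

Y = trial on which the third success occurs; negative binomial, r=3, p=0.47.
P(Y=8) = C(7,2) · p^3 · (1−p)^5
= 21 · 0.10382 · 0.04182 = 0.0911785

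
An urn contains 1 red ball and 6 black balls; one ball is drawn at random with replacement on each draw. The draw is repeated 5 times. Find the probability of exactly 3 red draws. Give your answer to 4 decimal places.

0.0214

X ~ Binomial(n=5, p=0.142857).
P(X=3) = C(5,3) · p^3 · (1−p)^2
= 10 · 0.0029155 · 0.73469 = 0.021420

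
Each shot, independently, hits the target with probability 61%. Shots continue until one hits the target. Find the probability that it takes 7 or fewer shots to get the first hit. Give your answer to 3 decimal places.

0.999

Y = number of shots to the first success; geometric, p = 0.61.
P(Y ≤ 7) = 1 − (1−p)^7 = 1 − 0.00137 = 0.99863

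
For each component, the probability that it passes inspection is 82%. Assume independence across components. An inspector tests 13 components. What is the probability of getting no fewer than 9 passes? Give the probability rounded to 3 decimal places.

0.932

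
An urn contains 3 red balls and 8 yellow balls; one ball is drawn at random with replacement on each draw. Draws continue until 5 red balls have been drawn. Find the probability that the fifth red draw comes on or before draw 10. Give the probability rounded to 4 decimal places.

0.1075

Finishing within 10 draws ⇔ at least 5 successes in the first 10. With X ~ Binomial(10, 0.272727), P(Y ≤ 10) = 1 − P(X ≤ 4).
  k=0: C(10,0)·0.272727^0·0.727273^10 = 0.041397
  k=1: C(10,1)·0.272727^1·0.727273^9 = 0.155240
  k=2: C(10,2)·0.272727^2·0.727273^8 = 0.261968
  k=3: C(10,3)·0.272727^3·0.727273^7 = 0.261968
  k=4: C(10,4)·0.272727^4·0.727273^6 = 0.171916
1 − 0.892490 = 0.107510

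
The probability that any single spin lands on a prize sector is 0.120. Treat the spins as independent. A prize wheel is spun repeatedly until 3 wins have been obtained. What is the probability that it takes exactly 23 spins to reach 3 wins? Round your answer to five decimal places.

Y = trial on which the third success occurs; negative binomial, r=3, p=0.12.
P(Y=23) = C(22,2) · p^3 · (1−p)^20
= 231 · 0.001728 · 0.077563 = 0.0309606

0.03096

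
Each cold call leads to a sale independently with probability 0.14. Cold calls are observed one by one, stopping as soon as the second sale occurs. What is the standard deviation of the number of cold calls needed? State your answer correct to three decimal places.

9.368

Y = total cold calls until the second success; negative binomial with r=2, p=0.14.
SD(Y) = √[r(1−p)/p²] = √(87.75510) = 9.36777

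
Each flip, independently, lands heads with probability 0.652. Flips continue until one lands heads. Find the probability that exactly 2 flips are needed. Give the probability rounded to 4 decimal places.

0.2269

Geometric (trials to first success), p = 0.652.
P(Y = 2) = (1−p)^1 · p = 0.348 · 0.652 = 0.226896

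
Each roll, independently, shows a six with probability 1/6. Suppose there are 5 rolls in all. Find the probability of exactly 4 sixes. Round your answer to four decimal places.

X ~ Binomial(n=5, p=0.166667).
P(X=4) = C(5,4) · p^4 · (1−p)^1
= 5 · 0.0007716 · 0.83333 = 0.003215

0.0032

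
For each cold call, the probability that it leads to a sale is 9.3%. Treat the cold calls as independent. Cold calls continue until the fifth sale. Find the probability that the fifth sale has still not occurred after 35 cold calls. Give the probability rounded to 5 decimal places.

0.77764

Needing more than 35 cold calls ⇔ fewer than 5 successes in the first 35. With X ~ Binomial(35, 0.093), P(Y > 35) = P(X ≤ 4).
  k=0: C(35,0)·0.093^0·0.907^35 = 0.0328288
  k=1: C(35,1)·0.093^1·0.907^34 = 0.1178145
  k=2: C(35,2)·0.093^2·0.907^33 = 0.2053635
  k=3: C(35,3)·0.093^3·0.907^32 = 0.2316283
  k=4: C(35,4)·0.093^4·0.907^31 = 0.1900016
P(X ≤ 4) = 0.7776368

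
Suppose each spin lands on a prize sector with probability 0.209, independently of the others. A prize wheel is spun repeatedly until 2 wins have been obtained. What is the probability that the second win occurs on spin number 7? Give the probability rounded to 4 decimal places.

0.0812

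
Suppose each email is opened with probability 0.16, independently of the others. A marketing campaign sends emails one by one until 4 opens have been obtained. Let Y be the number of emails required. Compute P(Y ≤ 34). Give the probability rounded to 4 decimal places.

0.8157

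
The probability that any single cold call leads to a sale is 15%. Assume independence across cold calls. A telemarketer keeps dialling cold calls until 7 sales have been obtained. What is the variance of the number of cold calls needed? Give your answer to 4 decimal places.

Y = total cold calls until the seventh success; negative binomial with r=7, p=0.15.
Var(Y) = r(1−p)/p² = 7·0.85 / 0.15² = 264.444444

264.4444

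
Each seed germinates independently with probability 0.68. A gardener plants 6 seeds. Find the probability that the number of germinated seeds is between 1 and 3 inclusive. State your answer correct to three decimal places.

0.292

X ~ Binomial(6, 0.68); P(1 ≤ X ≤ 3) = Σ C(6,k) p^k (1−p)^(6−k) over k:
  k=1: C(6,1)·0.68^1·0.32^5 = 0.01369
  k=2: C(6,2)·0.68^2·0.32^4 = 0.07273
  k=3: C(6,3)·0.68^3·0.32^3 = 0.20607
Total = 0.29249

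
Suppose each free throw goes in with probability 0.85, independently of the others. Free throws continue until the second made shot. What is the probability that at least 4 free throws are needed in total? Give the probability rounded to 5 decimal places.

Needing more than 3 free throws ⇔ fewer than 2 successes in the first 3. With X ~ Binomial(3, 0.85), P(Y > 3) = P(X ≤ 1).
  k=0: C(3,0)·0.85^0·0.15^3 = 0.0033750
  k=1: C(3,1)·0.85^1·0.15^2 = 0.0573750
P(X ≤ 1) = 0.0607500

0.06075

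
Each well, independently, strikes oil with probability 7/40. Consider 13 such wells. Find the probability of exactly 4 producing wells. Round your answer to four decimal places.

0.1187

X ~ Binomial(n=13, p=0.175).
P(X=4) = C(13,4) · p^4 · (1−p)^9
= 715 · 0.00093789 · 0.17705 = 0.118725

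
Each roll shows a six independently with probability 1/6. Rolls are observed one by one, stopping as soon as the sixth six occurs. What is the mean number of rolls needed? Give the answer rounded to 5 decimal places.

Y = total rolls until the sixth success; negative binomial with r=6, p=0.166667.
E[Y] = r / p = 6 / 0.166667 = 36.0000000

36.00000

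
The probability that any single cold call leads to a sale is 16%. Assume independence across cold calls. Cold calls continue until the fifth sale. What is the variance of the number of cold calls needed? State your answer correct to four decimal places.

Y = total cold calls until the fifth success; negative binomial with r=5, p=0.16.
Var(Y) = r(1−p)/p² = 5·0.84 / 0.16² = 164.062500

164.0625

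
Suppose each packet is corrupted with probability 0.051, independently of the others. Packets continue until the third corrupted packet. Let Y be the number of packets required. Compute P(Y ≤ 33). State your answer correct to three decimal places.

0.236

Finishing within 33 packets ⇔ at least 3 successes in the first 33. With X ~ Binomial(33, 0.051), P(Y ≤ 33) = 1 − P(X ≤ 2).
  k=0: C(33,0)·0.051^0·0.949^33 = 0.17774
  k=1: C(33,1)·0.051^1·0.949^32 = 0.31521
  k=2: C(33,2)·0.051^2·0.949^31 = 0.27104
1 − 0.76399 = 0.23601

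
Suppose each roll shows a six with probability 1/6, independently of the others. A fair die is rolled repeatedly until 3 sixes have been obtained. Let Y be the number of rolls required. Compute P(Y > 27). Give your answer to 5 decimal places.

0.14879

Needing more than 27 rolls ⇔ fewer than 3 successes in the first 27. With X ~ Binomial(27, 0.166667), P(Y > 27) = P(X ≤ 2).
  k=0: C(27,0)·0.166667^0·0.833333^27 = 0.0072796
  k=1: C(27,1)·0.166667^1·0.833333^26 = 0.0393097
  k=2: C(27,2)·0.166667^2·0.833333^25 = 0.1022053
P(X ≤ 2) = 0.1487946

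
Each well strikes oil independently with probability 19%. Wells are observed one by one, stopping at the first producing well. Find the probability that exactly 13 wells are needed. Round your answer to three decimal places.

0.015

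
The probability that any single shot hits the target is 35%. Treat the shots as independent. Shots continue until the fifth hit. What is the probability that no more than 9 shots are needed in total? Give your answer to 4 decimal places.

Finishing within 9 shots ⇔ at least 5 successes in the first 9. With X ~ Binomial(9, 0.35), P(Y ≤ 9) = 1 − P(X ≤ 4).
  k=0: C(9,0)·0.35^0·0.65^9 = 0.020712
  k=1: C(9,1)·0.35^1·0.65^8 = 0.100373
  k=2: C(9,2)·0.35^2·0.65^7 = 0.216188
  k=3: C(9,3)·0.35^3·0.65^6 = 0.271621
  k=4: C(9,4)·0.35^4·0.65^5 = 0.219386
1 − 0.828281 = 0.171719

0.1717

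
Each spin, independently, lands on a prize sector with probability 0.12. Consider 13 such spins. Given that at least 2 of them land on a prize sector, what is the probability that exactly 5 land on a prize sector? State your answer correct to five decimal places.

0.02431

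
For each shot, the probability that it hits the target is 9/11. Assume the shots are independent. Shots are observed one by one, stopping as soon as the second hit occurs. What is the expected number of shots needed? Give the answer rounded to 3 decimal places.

Y = total shots until the second success; negative binomial with r=2, p=0.818182.
E[Y] = r / p = 2 / 0.818182 = 2.44444

2.444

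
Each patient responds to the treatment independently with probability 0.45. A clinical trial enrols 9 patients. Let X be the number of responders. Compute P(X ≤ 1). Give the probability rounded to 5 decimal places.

X ~ Binomial(9, 0.45); P(X ≤ 1) = Σ C(9,k) p^k (1−p)^(9−k) over k:
  k=0: C(9,0)·0.45^0·0.55^9 = 0.0046054
  k=1: C(9,1)·0.45^1·0.55^8 = 0.0339122
Total = 0.0385176

0.03852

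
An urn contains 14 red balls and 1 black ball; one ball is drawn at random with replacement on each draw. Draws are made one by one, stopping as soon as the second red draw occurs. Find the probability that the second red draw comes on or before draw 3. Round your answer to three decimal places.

0.987

Finishing within 3 draws ⇔ at least 2 successes in the first 3. With X ~ Binomial(3, 0.933333), P(Y ≤ 3) = 1 − P(X ≤ 1).
  k=0: C(3,0)·0.933333^0·0.066667^3 = 0.00030
  k=1: C(3,1)·0.933333^1·0.066667^2 = 0.01244
1 − 0.01274 = 0.98726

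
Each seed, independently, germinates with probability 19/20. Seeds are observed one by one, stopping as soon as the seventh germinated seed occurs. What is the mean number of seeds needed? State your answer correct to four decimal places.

7.3684

Y = total seeds until the seventh success; negative binomial with r=7, p=0.95.
E[Y] = r / p = 7 / 0.95 = 7.368421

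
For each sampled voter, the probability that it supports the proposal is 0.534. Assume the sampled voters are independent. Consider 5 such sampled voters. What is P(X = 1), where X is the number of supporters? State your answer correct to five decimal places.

0.12591

X ~ Binomial(n=5, p=0.534).
P(X=1) = C(5,1) · p^1 · (1−p)^4
= 5 · 0.534 · 0.047157 = 0.1259085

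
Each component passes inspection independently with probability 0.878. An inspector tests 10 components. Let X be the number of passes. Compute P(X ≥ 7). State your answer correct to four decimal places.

0.9747

X ~ Binomial(10, 0.878); P(X ≥ 7) = Σ C(10,k) p^k (1−p)^(10−k) over k:
  k=7: C(10,7)·0.878^7·0.122^3 = 0.087644
  k=8: C(10,8)·0.878^8·0.122^2 = 0.236531
  k=9: C(10,9)·0.878^9·0.122^1 = 0.378277
  k=10: C(10,10)·0.878^10·0.122^0 = 0.272236
Total = 0.974688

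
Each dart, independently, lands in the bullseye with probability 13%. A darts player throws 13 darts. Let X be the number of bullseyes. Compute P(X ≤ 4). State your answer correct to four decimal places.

X ~ Binomial(13, 0.13); P(X ≤ 4) = Σ C(13,k) p^k (1−p)^(13−k) over k:
  k=0: C(13,0)·0.13^0·0.87^13 = 0.163588
  k=1: C(13,1)·0.13^1·0.87^12 = 0.317774
  k=2: C(13,2)·0.13^2·0.87^11 = 0.284900
  k=3: C(13,3)·0.13^3·0.87^10 = 0.156095
  k=4: C(13,4)·0.13^4·0.87^9 = 0.058311
Total = 0.980668

0.9807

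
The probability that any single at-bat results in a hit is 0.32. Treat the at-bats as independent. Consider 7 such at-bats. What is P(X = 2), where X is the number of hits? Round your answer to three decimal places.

0.313

X ~ Binomial(n=7, p=0.32).
P(X=2) = C(7,2) · p^2 · (1−p)^5
= 21 · 0.1024 · 0.14539 = 0.31265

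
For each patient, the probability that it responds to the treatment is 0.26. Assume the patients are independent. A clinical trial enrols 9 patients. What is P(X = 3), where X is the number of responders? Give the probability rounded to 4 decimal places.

0.2424

X ~ Binomial(n=9, p=0.26).
P(X=3) = C(9,3) · p^3 · (1−p)^6
= 84 · 0.017576 · 0.16421 = 0.242432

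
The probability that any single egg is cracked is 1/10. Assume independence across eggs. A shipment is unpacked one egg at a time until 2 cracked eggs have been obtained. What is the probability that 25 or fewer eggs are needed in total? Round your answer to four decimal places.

Finishing within 25 eggs ⇔ at least 2 successes in the first 25. With X ~ Binomial(25, 0.10), P(Y ≤ 25) = 1 − P(X ≤ 1).
  k=0: C(25,0)·0.10^0·0.90^25 = 0.071790
  k=1: C(25,1)·0.10^1·0.90^24 = 0.199416
1 − 0.271206 = 0.728794

0.7288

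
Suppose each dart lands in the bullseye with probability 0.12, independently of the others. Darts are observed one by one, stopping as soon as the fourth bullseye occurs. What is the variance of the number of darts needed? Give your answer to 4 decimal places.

244.4444

Y = total darts until the fourth success; negative binomial with r=4, p=0.12.
Var(Y) = r(1−p)/p² = 4·0.88 / 0.12² = 244.444444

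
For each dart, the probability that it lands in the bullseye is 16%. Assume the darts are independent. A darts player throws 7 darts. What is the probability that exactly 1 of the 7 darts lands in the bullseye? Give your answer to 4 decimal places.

0.3935

X ~ Binomial(n=7, p=0.16).
P(X=1) = C(7,1) · p^1 · (1−p)^6
= 7 · 0.16 · 0.3513 = 0.393454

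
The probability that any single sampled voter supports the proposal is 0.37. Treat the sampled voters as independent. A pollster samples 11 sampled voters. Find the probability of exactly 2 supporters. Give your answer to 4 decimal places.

X ~ Binomial(n=11, p=0.37).
P(X=2) = C(11,2) · p^2 · (1−p)^9
= 55 · 0.1369 · 0.015634 = 0.117715

0.1177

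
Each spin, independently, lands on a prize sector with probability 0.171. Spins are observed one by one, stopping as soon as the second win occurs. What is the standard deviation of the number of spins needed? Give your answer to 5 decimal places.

Y = total spins until the second success; negative binomial with r=2, p=0.171.
SD(Y) = √[r(1−p)/p²] = √(56.7012072) = 7.5300204

7.53002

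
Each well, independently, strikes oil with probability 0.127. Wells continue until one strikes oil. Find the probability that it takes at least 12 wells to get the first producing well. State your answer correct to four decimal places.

0.2245

Y = number of wells to the first success; geometric, p = 0.127.
P(Y > 11) = P(first 11 all fail) = (1−p)^11 = 0.224469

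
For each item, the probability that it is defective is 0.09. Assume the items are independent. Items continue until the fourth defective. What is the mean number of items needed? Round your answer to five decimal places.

44.44444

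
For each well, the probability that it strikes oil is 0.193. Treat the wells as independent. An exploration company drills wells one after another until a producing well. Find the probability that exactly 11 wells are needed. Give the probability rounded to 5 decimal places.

Geometric (trials to first success), p = 0.193.
P(Y = 11) = (1−p)^10 · p = 0.11715 · 0.193 = 0.0226096

0.02261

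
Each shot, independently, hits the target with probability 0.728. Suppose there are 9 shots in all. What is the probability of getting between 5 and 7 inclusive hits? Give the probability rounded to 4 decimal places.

0.6813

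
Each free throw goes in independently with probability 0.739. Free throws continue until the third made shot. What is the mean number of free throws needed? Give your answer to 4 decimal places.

4.0595

Y = total free throws until the third success; negative binomial with r=3, p=0.739.
E[Y] = r / p = 3 / 0.739 = 4.059540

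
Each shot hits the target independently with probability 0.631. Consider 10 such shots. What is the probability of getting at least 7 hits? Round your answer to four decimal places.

0.4627

X ~ Binomial(10, 0.631); P(X ≥ 7) = Σ C(10,k) p^k (1−p)^(10−k) over k:
  k=7: C(10,7)·0.631^7·0.369^3 = 0.240141
  k=8: C(10,8)·0.631^8·0.369^2 = 0.153993
  k=9: C(10,9)·0.631^9·0.369^1 = 0.058518
  k=10: C(10,10)·0.631^10·0.369^0 = 0.010007
Total = 0.462658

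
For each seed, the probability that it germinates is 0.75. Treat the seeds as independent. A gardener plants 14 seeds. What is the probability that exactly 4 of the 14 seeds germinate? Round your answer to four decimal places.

0.0003

X ~ Binomial(n=14, p=0.75).
P(X=4) = C(14,4) · p^4 · (1−p)^10
= 1001 · 0.31641 · 9.5367e-07 = 0.000302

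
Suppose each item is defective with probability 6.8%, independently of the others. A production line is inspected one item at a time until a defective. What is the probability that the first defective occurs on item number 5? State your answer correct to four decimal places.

0.0513

Geometric (trials to first success), p = 0.068.
P(Y = 5) = (1−p)^4 · p = 0.75451 · 0.068 = 0.051307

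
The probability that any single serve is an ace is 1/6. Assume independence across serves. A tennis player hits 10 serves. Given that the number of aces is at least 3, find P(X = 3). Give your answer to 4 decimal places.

X ~ Binomial(10, 0.166667). Want P(X=3 | X≥3) = P(X=3) / P(X≥3).
P(X=3) = C(10,3)·0.166667^3·0.833333^7 = 0.155045
P(X≥3) = 1 − 0.161506 − 0.323011 − 0.290710 = 0.224773
Ratio = 0.155045 / 0.224773 = 0.689786

0.6898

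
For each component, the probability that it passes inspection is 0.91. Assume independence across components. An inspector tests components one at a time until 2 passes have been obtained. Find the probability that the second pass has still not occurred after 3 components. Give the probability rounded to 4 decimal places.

0.0228

Needing more than 3 components ⇔ fewer than 2 successes in the first 3. With X ~ Binomial(3, 0.91), P(Y > 3) = P(X ≤ 1).
  k=0: C(3,0)·0.91^0·0.09^3 = 0.000729
  k=1: C(3,1)·0.91^1·0.09^2 = 0.022113
P(X ≤ 1) = 0.022842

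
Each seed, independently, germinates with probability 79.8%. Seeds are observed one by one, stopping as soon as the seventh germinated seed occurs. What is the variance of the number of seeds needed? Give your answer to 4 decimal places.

Y = total seeds until the seventh success; negative binomial with r=7, p=0.798.
Var(Y) = r(1−p)/p² = 7·0.202 / 0.798² = 2.220463

2.2205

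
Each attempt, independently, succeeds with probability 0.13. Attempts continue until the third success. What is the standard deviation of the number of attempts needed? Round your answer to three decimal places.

12.427

Y = total attempts until the third success; negative binomial with r=3, p=0.13.
SD(Y) = √[r(1−p)/p²] = √(154.43787) = 12.42730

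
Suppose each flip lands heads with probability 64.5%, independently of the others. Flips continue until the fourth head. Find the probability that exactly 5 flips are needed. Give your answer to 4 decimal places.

0.2458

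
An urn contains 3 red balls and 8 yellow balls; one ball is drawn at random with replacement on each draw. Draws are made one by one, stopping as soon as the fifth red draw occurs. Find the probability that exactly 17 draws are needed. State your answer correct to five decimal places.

0.06013

Y = trial on which the fifth success occurs; negative binomial, r=5, p=0.272727.
P(Y=17) = C(16,4) · p^5 · (1−p)^12
= 1820 · 0.0015088 · 0.021896 = 0.0601287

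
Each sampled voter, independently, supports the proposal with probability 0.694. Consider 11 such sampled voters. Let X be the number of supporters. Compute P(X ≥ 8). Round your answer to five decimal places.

0.55196

X ~ Binomial(11, 0.694); P(X ≥ 8) = Σ C(11,k) p^k (1−p)^(11−k) over k:
  k=8: C(11,8)·0.694^8·0.306^3 = 0.2544040
  k=9: C(11,9)·0.694^9·0.306^2 = 0.1923272
  k=10: C(11,10)·0.694^10·0.306^1 = 0.0872386
  k=11: C(11,11)·0.694^11·0.306^0 = 0.0179868
Total = 0.5519567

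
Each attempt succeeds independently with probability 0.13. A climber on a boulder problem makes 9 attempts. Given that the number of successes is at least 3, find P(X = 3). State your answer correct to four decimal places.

0.7929

X ~ Binomial(9, 0.13). Want P(X=3 | X≥3) = P(X=3) / P(X≥3).
P(X=3) = C(9,3)·0.13^3·0.87^6 = 0.080025
P(X≥3) = 1 − 0.285544 − 0.384008 − 0.229522 = 0.100926
Ratio = 0.080025 / 0.100926 = 0.792903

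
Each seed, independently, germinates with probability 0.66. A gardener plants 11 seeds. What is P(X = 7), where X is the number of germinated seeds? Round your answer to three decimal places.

X ~ Binomial(n=11, p=0.66).
P(X=7) = C(11,7) · p^7 · (1−p)^4
= 330 · 0.054552 · 0.013363 = 0.24057

0.241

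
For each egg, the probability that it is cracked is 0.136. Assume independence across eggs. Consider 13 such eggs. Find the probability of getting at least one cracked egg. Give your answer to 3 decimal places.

P(at least one) = 1 − P(none) = 1 − (1 − 0.136)^13
= 1 − 0.14951 = 0.85049

0.850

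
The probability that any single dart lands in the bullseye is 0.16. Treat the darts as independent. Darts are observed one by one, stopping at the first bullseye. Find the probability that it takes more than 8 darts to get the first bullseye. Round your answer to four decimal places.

0.2479

Y = number of darts to the first success; geometric, p = 0.16.
P(Y > 8) = P(first 8 all fail) = (1−p)^8 = 0.247876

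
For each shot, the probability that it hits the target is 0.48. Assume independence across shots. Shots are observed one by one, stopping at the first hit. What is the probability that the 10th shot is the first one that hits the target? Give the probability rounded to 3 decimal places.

Geometric (trials to first success), p = 0.48.
P(Y = 10) = (1−p)^9 · p = 0.0027799 · 0.48 = 0.00133

0.001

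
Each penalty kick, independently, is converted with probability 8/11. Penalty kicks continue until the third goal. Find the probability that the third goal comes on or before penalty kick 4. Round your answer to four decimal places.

0.6994

Finishing within 4 penalty kicks ⇔ at least 3 successes in the first 4. With X ~ Binomial(4, 0.727273), P(Y ≤ 4) = 1 − P(X ≤ 2).
  k=0: C(4,0)·0.727273^0·0.272727^4 = 0.005532
  k=1: C(4,1)·0.727273^1·0.272727^3 = 0.059012
  k=2: C(4,2)·0.727273^2·0.272727^2 = 0.236049
1 − 0.300594 = 0.699406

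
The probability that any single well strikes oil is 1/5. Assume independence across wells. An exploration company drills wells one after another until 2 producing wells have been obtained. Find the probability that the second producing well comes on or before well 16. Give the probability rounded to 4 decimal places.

0.8593

Finishing within 16 wells ⇔ at least 2 successes in the first 16. With X ~ Binomial(16, 0.20), P(Y ≤ 16) = 1 − P(X ≤ 1).
  k=0: C(16,0)·0.20^0·0.80^16 = 0.028147
  k=1: C(16,1)·0.20^1·0.80^15 = 0.112590
1 − 0.140737 = 0.859263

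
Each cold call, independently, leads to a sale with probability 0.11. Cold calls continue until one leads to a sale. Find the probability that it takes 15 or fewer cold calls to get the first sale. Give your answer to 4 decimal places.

0.8259

Y = number of cold calls to the first success; geometric, p = 0.11.
P(Y ≤ 15) = 1 − (1−p)^15 = 1 − 0.174121 = 0.825879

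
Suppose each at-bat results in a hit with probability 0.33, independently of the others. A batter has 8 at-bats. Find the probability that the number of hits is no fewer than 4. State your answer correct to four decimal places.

X ~ Binomial(8, 0.33); P(X ≥ 4) = Σ C(8,k) p^k (1−p)^(8−k) over k:
  k=4: C(8,4)·0.33^4·0.67^4 = 0.167283
  k=5: C(8,5)·0.33^5·0.67^3 = 0.065915
  k=6: C(8,6)·0.33^6·0.67^2 = 0.016233
  k=7: C(8,7)·0.33^7·0.67^1 = 0.002284
  k=8: C(8,8)·0.33^8·0.67^0 = 0.000141
Total = 0.251856

0.2519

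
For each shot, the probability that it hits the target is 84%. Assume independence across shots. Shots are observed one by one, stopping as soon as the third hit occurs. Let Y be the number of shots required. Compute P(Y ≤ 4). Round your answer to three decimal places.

Finishing within 4 shots ⇔ at least 3 successes in the first 4. With X ~ Binomial(4, 0.84), P(Y ≤ 4) = 1 − P(X ≤ 2).
  k=0: C(4,0)·0.84^0·0.16^4 = 0.00066
  k=1: C(4,1)·0.84^1·0.16^3 = 0.01376
  k=2: C(4,2)·0.84^2·0.16^2 = 0.10838
1 − 0.12280 = 0.87720

0.877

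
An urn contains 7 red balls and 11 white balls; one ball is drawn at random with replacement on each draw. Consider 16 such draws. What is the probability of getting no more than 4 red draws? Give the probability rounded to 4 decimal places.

0.1902

X ~ Binomial(16, 0.388889); P(X ≤ 4) = Σ C(16,k) p^k (1−p)^(16−k) over k:
  k=0: C(16,0)·0.388889^0·0.611111^16 = 0.000378
  k=1: C(16,1)·0.388889^1·0.611111^15 = 0.003853
  k=2: C(16,2)·0.388889^2·0.611111^14 = 0.018387
  k=3: C(16,3)·0.388889^3·0.611111^13 = 0.054604
  k=4: C(16,4)·0.388889^4·0.611111^12 = 0.112932
Total = 0.190154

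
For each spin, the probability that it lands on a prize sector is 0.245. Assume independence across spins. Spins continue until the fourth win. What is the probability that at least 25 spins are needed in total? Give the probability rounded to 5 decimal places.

0.12594

Needing more than 24 spins ⇔ fewer than 4 successes in the first 24. With X ~ Binomial(24, 0.245), P(Y > 24) = P(X ≤ 3).
  k=0: C(24,0)·0.245^0·0.755^24 = 0.0011769
  k=1: C(24,1)·0.245^1·0.755^23 = 0.0091655
  k=2: C(24,2)·0.245^2·0.755^22 = 0.0342038
  k=3: C(24,3)·0.245^3·0.755^21 = 0.0813944
P(X ≤ 3) = 0.1259406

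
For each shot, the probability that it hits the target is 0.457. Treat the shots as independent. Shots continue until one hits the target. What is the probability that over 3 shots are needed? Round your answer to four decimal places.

Y = number of shots to the first success; geometric, p = 0.457.
P(Y > 3) = P(first 3 all fail) = (1−p)^3 = 0.160103

0.1601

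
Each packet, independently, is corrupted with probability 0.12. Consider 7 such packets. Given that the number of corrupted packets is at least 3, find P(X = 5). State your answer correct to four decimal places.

0.0097

X ~ Binomial(7, 0.12). Want P(X=5 | X≥3) = P(X=5) / P(X≥3).
P(X=5) = C(7,5)·0.12^5·0.88^2 = 0.000405
P(X≥3) = 1 − 0.408676 − 0.390099 − 0.159586 = 0.041639
Ratio = 0.000405 / 0.041639 = 0.009718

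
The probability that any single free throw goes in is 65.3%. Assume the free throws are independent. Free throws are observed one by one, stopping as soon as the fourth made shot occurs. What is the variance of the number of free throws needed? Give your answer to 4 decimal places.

3.2551

Y = total free throws until the fourth success; negative binomial with r=4, p=0.653.
Var(Y) = r(1−p)/p² = 4·0.347 / 0.653² = 3.255091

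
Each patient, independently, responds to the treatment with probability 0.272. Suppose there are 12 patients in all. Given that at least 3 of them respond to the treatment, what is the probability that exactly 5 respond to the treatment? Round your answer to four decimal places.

X ~ Binomial(12, 0.272). Want P(X=5 | X≥3) = P(X=5) / P(X≥3).
P(X=5) = C(12,5)·0.272^5·0.728^7 = 0.127788
P(X≥3) = 1 − 0.022160 − 0.099356 − 0.204172 = 0.674312
Ratio = 0.127788 / 0.674312 = 0.189508

0.1895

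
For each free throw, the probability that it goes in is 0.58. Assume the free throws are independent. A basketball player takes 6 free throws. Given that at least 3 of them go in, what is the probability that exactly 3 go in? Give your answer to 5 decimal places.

X ~ Binomial(6, 0.58). Want P(X=3 | X≥3) = P(X=3) / P(X≥3).
P(X=3) = C(6,3)·0.58^3·0.42^3 = 0.2891092
P(X≥3) = 1 − 0.0054890 − 0.0454805 − 0.1570162 = 0.7920142
Ratio = 0.2891092 / 0.7920142 = 0.3650303

0.36503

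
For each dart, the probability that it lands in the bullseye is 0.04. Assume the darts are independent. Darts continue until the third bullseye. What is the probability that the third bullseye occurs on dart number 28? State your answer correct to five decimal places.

Y = trial on which the third success occurs; negative binomial, r=3, p=0.04.
P(Y=28) = C(27,2) · p^3 · (1−p)^25
= 351 · 6.4e-05 · 0.3604 = 0.0080960

0.00810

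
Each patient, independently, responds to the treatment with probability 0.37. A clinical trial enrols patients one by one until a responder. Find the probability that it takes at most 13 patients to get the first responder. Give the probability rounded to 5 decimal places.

Y = number of patients to the first success; geometric, p = 0.37.
P(Y ≤ 13) = 1 − (1−p)^13 = 1 − 0.0024628 = 0.9975372

0.99754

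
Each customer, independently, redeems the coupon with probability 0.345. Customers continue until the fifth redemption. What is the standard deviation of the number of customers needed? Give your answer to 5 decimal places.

5.24550

Y = total customers until the fifth success; negative binomial with r=5, p=0.345.
SD(Y) = √[r(1−p)/p²] = √(27.5152279) = 5.2454960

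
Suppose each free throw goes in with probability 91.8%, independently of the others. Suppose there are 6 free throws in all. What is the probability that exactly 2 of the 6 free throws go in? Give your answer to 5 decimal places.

0.00057

X ~ Binomial(n=6, p=0.918).
P(X=2) = C(6,2) · p^2 · (1−p)^4
= 15 · 0.84272 · 4.5212e-05 = 0.0005715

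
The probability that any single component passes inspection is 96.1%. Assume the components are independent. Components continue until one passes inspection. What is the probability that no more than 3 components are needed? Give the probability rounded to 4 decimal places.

Y = number of components to the first success; geometric, p = 0.961.
P(Y ≤ 3) = 1 − (1−p)^3 = 1 − 0.000059 = 0.999941

0.9999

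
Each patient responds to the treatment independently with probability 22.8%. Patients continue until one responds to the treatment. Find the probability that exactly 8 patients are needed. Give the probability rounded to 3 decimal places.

0.037

Geometric (trials to first success), p = 0.228.
P(Y = 8) = (1−p)^7 · p = 0.16343 · 0.228 = 0.03726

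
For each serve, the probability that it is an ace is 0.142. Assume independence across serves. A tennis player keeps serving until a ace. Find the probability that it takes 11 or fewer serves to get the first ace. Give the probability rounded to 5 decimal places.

Y = number of serves to the first success; geometric, p = 0.142.
P(Y ≤ 11) = 1 − (1−p)^11 = 1 − 0.1855069 = 0.8144931

0.81449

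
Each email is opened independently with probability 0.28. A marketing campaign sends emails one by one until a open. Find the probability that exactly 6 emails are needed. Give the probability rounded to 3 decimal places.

Geometric (trials to first success), p = 0.28.
P(Y = 6) = (1−p)^5 · p = 0.19349 · 0.28 = 0.05418

0.054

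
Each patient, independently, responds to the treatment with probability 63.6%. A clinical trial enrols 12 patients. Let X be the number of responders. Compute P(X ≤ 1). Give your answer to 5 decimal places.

0.00012

X ~ Binomial(12, 0.636); P(X ≤ 1) = Σ C(12,k) p^k (1−p)^(12−k) over k:
  k=0: C(12,0)·0.636^0·0.364^12 = 0.0000054
  k=1: C(12,1)·0.636^1·0.364^11 = 0.0001134
Total = 0.0001188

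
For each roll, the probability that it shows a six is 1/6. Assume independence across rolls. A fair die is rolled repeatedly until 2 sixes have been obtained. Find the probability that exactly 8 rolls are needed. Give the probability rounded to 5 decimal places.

0.06512

Y = trial on which the second success occurs; negative binomial, r=2, p=0.166667.
P(Y=8) = C(7,1) · p^2 · (1−p)^6
= 7 · 0.027778 · 0.3349 = 0.0651191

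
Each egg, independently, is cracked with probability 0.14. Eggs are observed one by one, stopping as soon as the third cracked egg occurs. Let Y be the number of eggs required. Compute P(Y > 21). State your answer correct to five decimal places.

0.42050

Needing more than 21 eggs ⇔ fewer than 3 successes in the first 21. With X ~ Binomial(21, 0.14), P(Y > 21) = P(X ≤ 2).
  k=0: C(21,0)·0.14^0·0.86^21 = 0.0421180
  k=1: C(21,1)·0.14^1·0.86^20 = 0.1439847
  k=2: C(21,2)·0.14^2·0.86^19 = 0.2343937
P(X ≤ 2) = 0.4204964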